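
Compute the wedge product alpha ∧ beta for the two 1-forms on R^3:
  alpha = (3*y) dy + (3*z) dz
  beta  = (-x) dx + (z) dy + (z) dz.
alpha ∧ beta = (3*x*y) dx ∧ dy + (3*z*(y - z)) dy ∧ dz + (3*x*z) dx ∧ dz

Distribute the wedge, using dx_i ∧ dx_j = -dx_j ∧ dx_i and dx_i ∧ dx_i = 0. For each pair (i, j) with i < j, the coefficient of dx_i ∧ dx_j in alpha ∧ beta is (alpha_i * beta_j - alpha_j * beta_i). Collecting: alpha ∧ beta = (3*x*y) dx ∧ dy + (3*z*(y - z)) dy ∧ dz + (3*x*z) dx ∧ dz.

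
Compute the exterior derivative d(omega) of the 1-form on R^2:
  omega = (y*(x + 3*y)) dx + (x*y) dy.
d(omega) = (-x - 5*y) dx ∧ dy

For a 1-form omega = sum_i f_i dx_i, the exterior derivative is
  d(omega) = sum_{i < j} (∂f_j/∂x_i - ∂f_i/∂x_j) dx_i ∧ dx_j.
  coefficient of dx ∧ dy: ∂f_2/∂x - ∂f_1/∂y = ∂(x*y)/∂x - ∂(y*(x + 3*y))/∂y = -x - 5*y
Assembling: d(omega) = (-x - 5*y) dx ∧ dy.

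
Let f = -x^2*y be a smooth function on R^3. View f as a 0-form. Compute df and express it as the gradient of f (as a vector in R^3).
df = (-2*x*y) dx + (-x^2) dy + (0) dz; grad f = (-2*x*y, -x^2, 0)

For a 0-form f, d f = (∂f/∂x) dx + (∂f/∂y) dy + (∂f/∂z) dz. The components of the vector representation are exactly the entries of grad f in Cartesian coordinates:
  ∂f/∂x = -2*x*y
  ∂f/∂y = -x^2
  ∂f/∂z = 0.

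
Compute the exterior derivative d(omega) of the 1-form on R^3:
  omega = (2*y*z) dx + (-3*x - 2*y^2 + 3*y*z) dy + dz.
d(omega) = (-2*z - 3) dx ∧ dy + (-2*y) dx ∧ dz + (-3*y) dy ∧ dz

For a 1-form omega = sum_i f_i dx_i, the exterior derivative is
  d(omega) = sum_{i < j} (∂f_j/∂x_i - ∂f_i/∂x_j) dx_i ∧ dx_j.
  coefficient of dx ∧ dy: ∂f_2/∂x - ∂f_1/∂y = ∂(-3*x - 2*y^2 + 3*y*z)/∂x - ∂(2*y*z)/∂y = -2*z - 3
  coefficient of dx ∧ dz: ∂f_3/∂x - ∂f_1/∂z = ∂(1)/∂x - ∂(2*y*z)/∂z = -2*y
  coefficient of dy ∧ dz: ∂f_3/∂y - ∂f_2/∂z = ∂(1)/∂y - ∂(-3*x - 2*y^2 + 3*y*z)/∂z = -3*y
Assembling: d(omega) = (-2*z - 3) dx ∧ dy + (-2*y) dx ∧ dz + (-3*y) dy ∧ dz.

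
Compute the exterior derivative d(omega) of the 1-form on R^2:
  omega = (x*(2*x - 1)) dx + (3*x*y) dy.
d(omega) = (3*y) dx ∧ dy

For a 1-form omega = sum_i f_i dx_i, the exterior derivative is
  d(omega) = sum_{i < j} (∂f_j/∂x_i - ∂f_i/∂x_j) dx_i ∧ dx_j.
  coefficient of dx ∧ dy: ∂f_2/∂x - ∂f_1/∂y = ∂(3*x*y)/∂x - ∂(x*(2*x - 1))/∂y = 3*y
Assembling: d(omega) = (3*y) dx ∧ dy.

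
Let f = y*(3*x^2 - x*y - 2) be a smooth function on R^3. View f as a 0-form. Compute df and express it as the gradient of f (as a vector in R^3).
df = (y*(6*x - y)) dx + (3*x^2 - 2*x*y - 2) dy + (0) dz; grad f = (y*(6*x - y), 3*x^2 - 2*x*y - 2, 0)

For a 0-form f, d f = (∂f/∂x) dx + (∂f/∂y) dy + (∂f/∂z) dz. The components of the vector representation are exactly the entries of grad f in Cartesian coordinates:
  ∂f/∂x = y*(6*x - y)
  ∂f/∂y = 3*x^2 - 2*x*y - 2
  ∂f/∂z = 0.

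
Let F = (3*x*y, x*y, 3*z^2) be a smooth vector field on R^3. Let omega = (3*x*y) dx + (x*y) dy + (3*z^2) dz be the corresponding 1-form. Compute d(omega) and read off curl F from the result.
d(omega) = (0) dy ∧ dz + (0) dz ∧ dx + (-3*x + y) dx ∧ dy; curl F = (0, 0, -3*x + y)

d omega = sum_{i<j} (∂f_j/∂x_i - ∂f_i/∂x_j) dx_i ∧ dx_j. Under the identification (dy ∧ dz, dz ∧ dx, dx ∧ dy) ↔ (e_x, e_y, e_z), the coefficients are exactly the components of curl F. Compute:
  ∂R/∂y - ∂Q/∂z = (0) - (0) = 0
  ∂P/∂z - ∂R/∂x = (0) - (0) = 0
  ∂Q/∂x - ∂P/∂y = (y) - (3*x) = -3*x + y.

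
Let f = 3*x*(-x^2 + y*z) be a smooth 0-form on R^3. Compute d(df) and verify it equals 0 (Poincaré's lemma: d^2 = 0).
d(df) = 0

Step 1: df = sum_i (∂f/∂x_i) dx_i = (-9*x^2 + 3*y*z) dx + (3*x*z) dy + (3*x*y) dz.
Step 2: Apply d again. Using the 1-form formula, the coefficient of dx ∧ dy in d(df) is ∂^2 f/∂x ∂y - ∂^2 f/∂y ∂x = (3*z) - (3*z) = 0 (equality of mixed partials for smooth f).
Similarly for dx ∧ dz and dy ∧ dz — all coefficients vanish. So d(df) = 0.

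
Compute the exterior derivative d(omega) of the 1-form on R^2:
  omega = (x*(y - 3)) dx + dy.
d(omega) = (-x) dx ∧ dy

For a 1-form omega = sum_i f_i dx_i, the exterior derivative is
  d(omega) = sum_{i < j} (∂f_j/∂x_i - ∂f_i/∂x_j) dx_i ∧ dx_j.
  coefficient of dx ∧ dy: ∂f_2/∂x - ∂f_1/∂y = ∂(1)/∂x - ∂(x*(y - 3))/∂y = -x
Assembling: d(omega) = (-x) dx ∧ dy.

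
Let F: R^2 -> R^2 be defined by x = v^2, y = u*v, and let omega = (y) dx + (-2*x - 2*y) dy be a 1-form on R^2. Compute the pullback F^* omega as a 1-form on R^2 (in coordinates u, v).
F^* omega = (2*v^2*(-u - v)) du + (-2*u^2*v) dv

Using F^*(f dg) = (f ∘ F) d(g ∘ F), substitute each coordinate x_i by F_i(u, v) in f_i, and replace dx_i by d F_i = (∂F_i/∂u) du + (∂F_i/∂v) dv.
  For the x component: f_1(F) = u*v; d F_1 = (0) du + (2*v) dv
  For the y component: f_2(F) = 2*v*(-u - v); d F_2 = (v) du + (u) dv
Combining and collecting du, dv coefficients:
  coeff of du: 2*v^2*(-u - v)
  coeff of dv: -2*u^2*v
F^* omega = (2*v^2*(-u - v)) du + (-2*u^2*v) dv.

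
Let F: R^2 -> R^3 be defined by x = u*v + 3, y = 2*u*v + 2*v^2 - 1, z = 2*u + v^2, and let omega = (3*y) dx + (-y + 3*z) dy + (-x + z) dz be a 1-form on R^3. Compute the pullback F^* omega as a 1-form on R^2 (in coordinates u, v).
F^* omega = (2*u*v^2 + 10*u*v + 4*u + 8*v^3 + 2*v^2 - v - 6) du + (2*u^2*v + 12*u^2 - 2*u*v^2 + 28*u*v - u + 6*v^3 - 2*v) dv

Using F^*(f dg) = (f ∘ F) d(g ∘ F), substitute each coordinate x_i by F_i(u, v) in f_i, and replace dx_i by d F_i = (∂F_i/∂u) du + (∂F_i/∂v) dv.
  For the x component: f_1(F) = 6*u*v + 6*v^2 - 3; d F_1 = (v) du + (u) dv
  For the y component: f_2(F) = -2*u*v + 6*u + v^2 + 1; d F_2 = (2*v) du + (2*u + 4*v) dv
  For the z component: f_3(F) = -u*v + 2*u + v^2 - 3; d F_3 = (2) du + (2*v) dv
Combining and collecting du, dv coefficients:
  coeff of du: 2*u*v^2 + 10*u*v + 4*u + 8*v^3 + 2*v^2 - v - 6
  coeff of dv: 2*u^2*v + 12*u^2 - 2*u*v^2 + 28*u*v - u + 6*v^3 - 2*v
F^* omega = (2*u*v^2 + 10*u*v + 4*u + 8*v^3 + 2*v^2 - v - 6) du + (2*u^2*v + 12*u^2 - 2*u*v^2 + 28*u*v - u + 6*v^3 - 2*v) dv.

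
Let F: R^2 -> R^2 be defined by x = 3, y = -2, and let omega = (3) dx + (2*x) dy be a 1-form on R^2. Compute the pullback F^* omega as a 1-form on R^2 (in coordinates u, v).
F^* omega = 0

Using F^*(f dg) = (f ∘ F) d(g ∘ F), substitute each coordinate x_i by F_i(u, v) in f_i, and replace dx_i by d F_i = (∂F_i/∂u) du + (∂F_i/∂v) dv.
  For the x component: f_1(F) = 3; d F_1 = (0) du + (0) dv
  For the y component: f_2(F) = 6; d F_2 = (0) du + (0) dv
Combining and collecting du, dv coefficients:
  coeff of du: 0
  coeff of dv: 0
F^* omega = 0.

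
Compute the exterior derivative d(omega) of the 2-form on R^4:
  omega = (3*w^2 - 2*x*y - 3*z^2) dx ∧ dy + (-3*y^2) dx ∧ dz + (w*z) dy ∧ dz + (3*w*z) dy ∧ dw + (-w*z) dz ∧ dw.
d(omega) = (6*y - 6*z) dx ∧ dy ∧ dz + (6*w) dx ∧ dy ∧ dw + (-3*w + z) dy ∧ dz ∧ dw

For a 2-form omega = sum_{i<j} g_{ij} dx_i ∧ dx_j, the exterior derivative is
  d(omega) = sum_{i<j} d(g_{ij}) ∧ dx_i ∧ dx_j = sum_{i<j, k} (∂g_{ij}/∂x_k) dx_k ∧ dx_i ∧ dx_j.
Expand each term, using dx_k ∧ dx_i ∧ dx_j = sgn(permutation) dx_{(a)} ∧ dx_{(b)} ∧ dx_{(c)} with (a < b < c) sorted:
  d(3*w^2 - 2*x*y - 3*z^2) includes (∂/∂z)(3*w^2 - 2*x*y - 3*z^2) dz = (-6*z) dz, which multiplied by dx ∧ dy gives (-6*z) dx ∧ dy ∧ dz
  d(3*w^2 - 2*x*y - 3*z^2) includes (∂/∂w)(3*w^2 - 2*x*y - 3*z^2) dw = (6*w) dw, which multiplied by dx ∧ dy gives (6*w) dx ∧ dy ∧ dw
  d(-3*y^2) includes (∂/∂y)(-3*y^2) dy = (-6*y) dy, which multiplied by dx ∧ dz gives (6*y) dx ∧ dy ∧ dz
  d(w*z) includes (∂/∂w)(w*z) dw = (z) dw, which multiplied by dy ∧ dz gives (z) dy ∧ dz ∧ dw
  d(3*w*z) includes (∂/∂z)(3*w*z) dz = (3*w) dz, which multiplied by dy ∧ dw gives (-3*w) dy ∧ dz ∧ dw
Collecting like 3-forms: d(omega) = (6*y - 6*z) dx ∧ dy ∧ dz + (6*w) dx ∧ dy ∧ dw + (-3*w + z) dy ∧ dz ∧ dw.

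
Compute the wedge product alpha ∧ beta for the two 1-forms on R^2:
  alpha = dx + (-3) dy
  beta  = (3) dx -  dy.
alpha ∧ beta = (8) dx ∧ dy

Distribute the wedge, using dx_i ∧ dx_j = -dx_j ∧ dx_i and dx_i ∧ dx_i = 0. For each pair (i, j) with i < j, the coefficient of dx_i ∧ dx_j in alpha ∧ beta is (alpha_i * beta_j - alpha_j * beta_i). Collecting: alpha ∧ beta = (8) dx ∧ dy.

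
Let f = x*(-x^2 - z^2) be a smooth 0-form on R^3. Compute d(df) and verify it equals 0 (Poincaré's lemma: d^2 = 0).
d(df) = 0

Step 1: df = sum_i (∂f/∂x_i) dx_i = (-3*x^2 - z^2) dx + (0) dy + (-2*x*z) dz.
Step 2: Apply d again. Using the 1-form formula, the coefficient of dx ∧ dy in d(df) is ∂^2 f/∂x ∂y - ∂^2 f/∂y ∂x = (0) - (0) = 0 (equality of mixed partials for smooth f).
Similarly for dx ∧ dz and dy ∧ dz — all coefficients vanish. So d(df) = 0.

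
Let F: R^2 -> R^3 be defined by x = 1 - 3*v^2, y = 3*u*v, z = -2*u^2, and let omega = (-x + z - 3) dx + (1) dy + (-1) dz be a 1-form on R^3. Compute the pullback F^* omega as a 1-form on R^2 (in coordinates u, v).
F^* omega = (4*u + 3*v) du + (12*u^2*v + 3*u - 18*v^3 + 24*v) dv

Using F^*(f dg) = (f ∘ F) d(g ∘ F), substitute each coordinate x_i by F_i(u, v) in f_i, and replace dx_i by d F_i = (∂F_i/∂u) du + (∂F_i/∂v) dv.
  For the x component: f_1(F) = -2*u^2 + 3*v^2 - 4; d F_1 = (0) du + (-6*v) dv
  For the y component: f_2(F) = 1; d F_2 = (3*v) du + (3*u) dv
  For the z component: f_3(F) = -1; d F_3 = (-4*u) du + (0) dv
Combining and collecting du, dv coefficients:
  coeff of du: 4*u + 3*v
  coeff of dv: 12*u^2*v + 3*u - 18*v^3 + 24*v
F^* omega = (4*u + 3*v) du + (12*u^2*v + 3*u - 18*v^3 + 24*v) dv.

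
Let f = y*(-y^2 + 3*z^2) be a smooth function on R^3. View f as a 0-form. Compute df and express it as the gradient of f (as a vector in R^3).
df = (0) dx + (-3*y^2 + 3*z^2) dy + (6*y*z) dz; grad f = (0, -3*y^2 + 3*z^2, 6*y*z)

For a 0-form f, d f = (∂f/∂x) dx + (∂f/∂y) dy + (∂f/∂z) dz. The components of the vector representation are exactly the entries of grad f in Cartesian coordinates:
  ∂f/∂x = 0
  ∂f/∂y = -3*y^2 + 3*z^2
  ∂f/∂z = 6*y*z.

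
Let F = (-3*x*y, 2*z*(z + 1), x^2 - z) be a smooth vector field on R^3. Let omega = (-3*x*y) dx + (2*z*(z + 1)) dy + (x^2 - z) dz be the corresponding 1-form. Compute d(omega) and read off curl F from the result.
d(omega) = (-4*z - 2) dy ∧ dz + (-2*x) dz ∧ dx + (3*x) dx ∧ dy; curl F = (-4*z - 2, -2*x, 3*x)

d omega = sum_{i<j} (∂f_j/∂x_i - ∂f_i/∂x_j) dx_i ∧ dx_j. Under the identification (dy ∧ dz, dz ∧ dx, dx ∧ dy) ↔ (e_x, e_y, e_z), the coefficients are exactly the components of curl F. Compute:
  ∂R/∂y - ∂Q/∂z = (0) - (4*z + 2) = -4*z - 2
  ∂P/∂z - ∂R/∂x = (0) - (2*x) = -2*x
  ∂Q/∂x - ∂P/∂y = (0) - (-3*x) = 3*x.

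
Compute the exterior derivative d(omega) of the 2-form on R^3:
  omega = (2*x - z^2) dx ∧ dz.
d(omega) = 0

For a 2-form omega = sum_{i<j} g_{ij} dx_i ∧ dx_j, the exterior derivative is
  d(omega) = sum_{i<j} d(g_{ij}) ∧ dx_i ∧ dx_j = sum_{i<j, k} (∂g_{ij}/∂x_k) dx_k ∧ dx_i ∧ dx_j.
Expand each term, using dx_k ∧ dx_i ∧ dx_j = sgn(permutation) dx_{(a)} ∧ dx_{(b)} ∧ dx_{(c)} with (a < b < c) sorted:

Collecting like 3-forms: d(omega) = 0.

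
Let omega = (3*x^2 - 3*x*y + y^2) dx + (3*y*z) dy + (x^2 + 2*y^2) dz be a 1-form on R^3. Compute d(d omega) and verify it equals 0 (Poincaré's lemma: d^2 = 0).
d(d omega) = 0

Step 1: d omega = sum_{i<j} (∂f_j/∂x_i - ∂f_i/∂x_j) dx_i ∧ dx_j:
  coeff of dx ∧ dy: 3*x - 2*y
  coeff of dx ∧ dz: 2*x
  coeff of dy ∧ dz: y
Step 2: Apply d again to each 2-form coefficient. The only possible 3-form in R^3 is dx ∧ dy ∧ dz, with coefficient
  ∂(coeff of dy∧dz)/∂x - ∂(coeff of dx∧dz)/∂y + ∂(coeff of dx∧dy)/∂z
  = ∂/∂x (y) - ∂/∂y (2*x) + ∂/∂z (3*x - 2*y).
Each of these terms simplifies to sums of mixed partials that cancel in pairs. The result is 0 (by equality of mixed partials for smooth functions — Schwarz / Clairaut).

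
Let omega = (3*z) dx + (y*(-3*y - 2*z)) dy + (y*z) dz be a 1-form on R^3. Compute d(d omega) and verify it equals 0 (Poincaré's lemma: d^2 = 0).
d(d omega) = 0

Step 1: d omega = sum_{i<j} (∂f_j/∂x_i - ∂f_i/∂x_j) dx_i ∧ dx_j:
  coeff of dx ∧ dy: 0
  coeff of dx ∧ dz: -3
  coeff of dy ∧ dz: 2*y + z
Step 2: Apply d again to each 2-form coefficient. The only possible 3-form in R^3 is dx ∧ dy ∧ dz, with coefficient
  ∂(coeff of dy∧dz)/∂x - ∂(coeff of dx∧dz)/∂y + ∂(coeff of dx∧dy)/∂z
  = ∂/∂x (2*y + z) - ∂/∂y (-3) + ∂/∂z (0).
Each of these terms simplifies to sums of mixed partials that cancel in pairs. The result is 0 (by equality of mixed partials for smooth functions — Schwarz / Clairaut).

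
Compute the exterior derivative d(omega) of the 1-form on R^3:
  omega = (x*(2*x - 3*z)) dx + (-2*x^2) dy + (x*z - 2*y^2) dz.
d(omega) = (-4*x) dx ∧ dy + (3*x + z) dx ∧ dz + (-4*y) dy ∧ dz

For a 1-form omega = sum_i f_i dx_i, the exterior derivative is
  d(omega) = sum_{i < j} (∂f_j/∂x_i - ∂f_i/∂x_j) dx_i ∧ dx_j.
  coefficient of dx ∧ dy: ∂f_2/∂x - ∂f_1/∂y = ∂(-2*x^2)/∂x - ∂(x*(2*x - 3*z))/∂y = -4*x
  coefficient of dx ∧ dz: ∂f_3/∂x - ∂f_1/∂z = ∂(x*z - 2*y^2)/∂x - ∂(x*(2*x - 3*z))/∂z = 3*x + z
  coefficient of dy ∧ dz: ∂f_3/∂y - ∂f_2/∂z = ∂(x*z - 2*y^2)/∂y - ∂(-2*x^2)/∂z = -4*y
Assembling: d(omega) = (-4*x) dx ∧ dy + (3*x + z) dx ∧ dz + (-4*y) dy ∧ dz.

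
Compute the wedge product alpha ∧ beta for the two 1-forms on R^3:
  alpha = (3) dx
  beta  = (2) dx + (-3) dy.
alpha ∧ beta = (-9) dx ∧ dy

Distribute the wedge, using dx_i ∧ dx_j = -dx_j ∧ dx_i and dx_i ∧ dx_i = 0. For each pair (i, j) with i < j, the coefficient of dx_i ∧ dx_j in alpha ∧ beta is (alpha_i * beta_j - alpha_j * beta_i). Collecting: alpha ∧ beta = (-9) dx ∧ dy.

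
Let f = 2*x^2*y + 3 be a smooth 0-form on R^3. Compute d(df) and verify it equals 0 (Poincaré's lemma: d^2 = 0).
d(df) = 0

Step 1: df = sum_i (∂f/∂x_i) dx_i = (4*x*y) dx + (2*x^2) dy + (0) dz.
Step 2: Apply d again. Using the 1-form formula, the coefficient of dx ∧ dy in d(df) is ∂^2 f/∂x ∂y - ∂^2 f/∂y ∂x = (4*x) - (4*x) = 0 (equality of mixed partials for smooth f).
Similarly for dx ∧ dz and dy ∧ dz — all coefficients vanish. So d(df) = 0.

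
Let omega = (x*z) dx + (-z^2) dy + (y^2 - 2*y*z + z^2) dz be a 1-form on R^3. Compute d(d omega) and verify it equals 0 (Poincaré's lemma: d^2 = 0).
d(d omega) = 0

Step 1: d omega = sum_{i<j} (∂f_j/∂x_i - ∂f_i/∂x_j) dx_i ∧ dx_j:
  coeff of dx ∧ dy: 0
  coeff of dx ∧ dz: -x
  coeff of dy ∧ dz: 2*y
Step 2: Apply d again to each 2-form coefficient. The only possible 3-form in R^3 is dx ∧ dy ∧ dz, with coefficient
  ∂(coeff of dy∧dz)/∂x - ∂(coeff of dx∧dz)/∂y + ∂(coeff of dx∧dy)/∂z
  = ∂/∂x (2*y) - ∂/∂y (-x) + ∂/∂z (0).
Each of these terms simplifies to sums of mixed partials that cancel in pairs. The result is 0 (by equality of mixed partials for smooth functions — Schwarz / Clairaut).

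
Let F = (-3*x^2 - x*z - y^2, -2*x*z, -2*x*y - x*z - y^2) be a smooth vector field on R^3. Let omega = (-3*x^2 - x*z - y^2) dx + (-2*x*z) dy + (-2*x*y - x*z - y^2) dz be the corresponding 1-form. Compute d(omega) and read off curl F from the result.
d(omega) = (-2*y) dy ∧ dz + (-x + 2*y + z) dz ∧ dx + (2*y - 2*z) dx ∧ dy; curl F = (-2*y, -x + 2*y + z, 2*y - 2*z)

d omega = sum_{i<j} (∂f_j/∂x_i - ∂f_i/∂x_j) dx_i ∧ dx_j. Under the identification (dy ∧ dz, dz ∧ dx, dx ∧ dy) ↔ (e_x, e_y, e_z), the coefficients are exactly the components of curl F. Compute:
  ∂R/∂y - ∂Q/∂z = (-2*x - 2*y) - (-2*x) = -2*y
  ∂P/∂z - ∂R/∂x = (-x) - (-2*y - z) = -x + 2*y + z
  ∂Q/∂x - ∂P/∂y = (-2*z) - (-2*y) = 2*y - 2*z.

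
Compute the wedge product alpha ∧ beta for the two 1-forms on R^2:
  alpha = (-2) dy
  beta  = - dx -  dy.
alpha ∧ beta = (-2) dx ∧ dy

Distribute the wedge, using dx_i ∧ dx_j = -dx_j ∧ dx_i and dx_i ∧ dx_i = 0. For each pair (i, j) with i < j, the coefficient of dx_i ∧ dx_j in alpha ∧ beta is (alpha_i * beta_j - alpha_j * beta_i). Collecting: alpha ∧ beta = (-2) dx ∧ dy.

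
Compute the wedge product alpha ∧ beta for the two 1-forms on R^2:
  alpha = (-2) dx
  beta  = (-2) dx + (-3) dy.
alpha ∧ beta = (6) dx ∧ dy

Distribute the wedge, using dx_i ∧ dx_j = -dx_j ∧ dx_i and dx_i ∧ dx_i = 0. For each pair (i, j) with i < j, the coefficient of dx_i ∧ dx_j in alpha ∧ beta is (alpha_i * beta_j - alpha_j * beta_i). Collecting: alpha ∧ beta = (6) dx ∧ dy.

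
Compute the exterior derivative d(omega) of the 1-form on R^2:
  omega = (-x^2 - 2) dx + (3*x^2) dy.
d(omega) = (6*x) dx ∧ dy

For a 1-form omega = sum_i f_i dx_i, the exterior derivative is
  d(omega) = sum_{i < j} (∂f_j/∂x_i - ∂f_i/∂x_j) dx_i ∧ dx_j.
  coefficient of dx ∧ dy: ∂f_2/∂x - ∂f_1/∂y = ∂(3*x^2)/∂x - ∂(-x^2 - 2)/∂y = 6*x
Assembling: d(omega) = (6*x) dx ∧ dy.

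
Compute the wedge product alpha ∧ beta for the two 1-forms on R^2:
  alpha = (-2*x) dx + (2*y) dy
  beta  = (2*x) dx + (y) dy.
alpha ∧ beta = (-6*x*y) dx ∧ dy

Distribute the wedge, using dx_i ∧ dx_j = -dx_j ∧ dx_i and dx_i ∧ dx_i = 0. For each pair (i, j) with i < j, the coefficient of dx_i ∧ dx_j in alpha ∧ beta is (alpha_i * beta_j - alpha_j * beta_i). Collecting: alpha ∧ beta = (-6*x*y) dx ∧ dy.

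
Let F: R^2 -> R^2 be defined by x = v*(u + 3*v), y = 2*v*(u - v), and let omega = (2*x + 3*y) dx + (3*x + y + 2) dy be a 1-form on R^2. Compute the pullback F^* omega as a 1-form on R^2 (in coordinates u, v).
F^* omega = (2*v*(9*u*v + 7*v^2 + 2)) du + (18*u^2*v + 42*u*v^2 + 4*u - 28*v^3 - 8*v) dv

Using F^*(f dg) = (f ∘ F) d(g ∘ F), substitute each coordinate x_i by F_i(u, v) in f_i, and replace dx_i by d F_i = (∂F_i/∂u) du + (∂F_i/∂v) dv.
  For the x component: f_1(F) = 8*u*v; d F_1 = (v) du + (u + 6*v) dv
  For the y component: f_2(F) = 5*u*v + 7*v^2 + 2; d F_2 = (2*v) du + (2*u - 4*v) dv
Combining and collecting du, dv coefficients:
  coeff of du: 2*v*(9*u*v + 7*v^2 + 2)
  coeff of dv: 18*u^2*v + 42*u*v^2 + 4*u - 28*v^3 - 8*v
F^* omega = (2*v*(9*u*v + 7*v^2 + 2)) du + (18*u^2*v + 42*u*v^2 + 4*u - 28*v^3 - 8*v) dv.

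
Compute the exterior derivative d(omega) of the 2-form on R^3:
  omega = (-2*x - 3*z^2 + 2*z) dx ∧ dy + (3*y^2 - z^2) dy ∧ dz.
d(omega) = (2 - 6*z) dx ∧ dy ∧ dz

For a 2-form omega = sum_{i<j} g_{ij} dx_i ∧ dx_j, the exterior derivative is
  d(omega) = sum_{i<j} d(g_{ij}) ∧ dx_i ∧ dx_j = sum_{i<j, k} (∂g_{ij}/∂x_k) dx_k ∧ dx_i ∧ dx_j.
Expand each term, using dx_k ∧ dx_i ∧ dx_j = sgn(permutation) dx_{(a)} ∧ dx_{(b)} ∧ dx_{(c)} with (a < b < c) sorted:
  d(-2*x - 3*z^2 + 2*z) includes (∂/∂z)(-2*x - 3*z^2 + 2*z) dz = (2 - 6*z) dz, which multiplied by dx ∧ dy gives (2 - 6*z) dx ∧ dy ∧ dz
Collecting like 3-forms: d(omega) = (2 - 6*z) dx ∧ dy ∧ dz.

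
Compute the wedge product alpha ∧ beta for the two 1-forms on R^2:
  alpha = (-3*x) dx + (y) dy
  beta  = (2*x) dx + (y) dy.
alpha ∧ beta = (-5*x*y) dx ∧ dy

Distribute the wedge, using dx_i ∧ dx_j = -dx_j ∧ dx_i and dx_i ∧ dx_i = 0. For each pair (i, j) with i < j, the coefficient of dx_i ∧ dx_j in alpha ∧ beta is (alpha_i * beta_j - alpha_j * beta_i). Collecting: alpha ∧ beta = (-5*x*y) dx ∧ dy.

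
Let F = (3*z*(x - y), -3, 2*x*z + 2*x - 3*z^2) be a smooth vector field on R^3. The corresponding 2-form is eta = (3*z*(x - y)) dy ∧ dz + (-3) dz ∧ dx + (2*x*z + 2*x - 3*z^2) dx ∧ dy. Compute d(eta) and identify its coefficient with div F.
d(eta) = (2*x - 3*z) dx ∧ dy ∧ dz; div F = 2*x - 3*z

For a 2-form in R^3 of the form above, applying d gives a 3-form with coefficient ∂P/∂x + ∂Q/∂y + ∂R/∂z:
  ∂P/∂x = 3*z
  ∂Q/∂y = 0
  ∂R/∂z = 2*x - 6*z
Sum = 2*x - 3*z, which is exactly div F.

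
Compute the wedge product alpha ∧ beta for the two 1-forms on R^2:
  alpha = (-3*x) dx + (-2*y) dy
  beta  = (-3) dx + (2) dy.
alpha ∧ beta = (-6*x - 6*y) dx ∧ dy

Distribute the wedge, using dx_i ∧ dx_j = -dx_j ∧ dx_i and dx_i ∧ dx_i = 0. For each pair (i, j) with i < j, the coefficient of dx_i ∧ dx_j in alpha ∧ beta is (alpha_i * beta_j - alpha_j * beta_i). Collecting: alpha ∧ beta = (-6*x - 6*y) dx ∧ dy.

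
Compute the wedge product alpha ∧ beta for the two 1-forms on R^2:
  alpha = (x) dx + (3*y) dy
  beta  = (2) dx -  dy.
alpha ∧ beta = (-x - 6*y) dx ∧ dy

Distribute the wedge, using dx_i ∧ dx_j = -dx_j ∧ dx_i and dx_i ∧ dx_i = 0. For each pair (i, j) with i < j, the coefficient of dx_i ∧ dx_j in alpha ∧ beta is (alpha_i * beta_j - alpha_j * beta_i). Collecting: alpha ∧ beta = (-x - 6*y) dx ∧ dy.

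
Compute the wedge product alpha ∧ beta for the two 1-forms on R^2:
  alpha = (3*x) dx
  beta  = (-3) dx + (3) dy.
alpha ∧ beta = (9*x) dx ∧ dy

Distribute the wedge, using dx_i ∧ dx_j = -dx_j ∧ dx_i and dx_i ∧ dx_i = 0. For each pair (i, j) with i < j, the coefficient of dx_i ∧ dx_j in alpha ∧ beta is (alpha_i * beta_j - alpha_j * beta_i). Collecting: alpha ∧ beta = (9*x) dx ∧ dy.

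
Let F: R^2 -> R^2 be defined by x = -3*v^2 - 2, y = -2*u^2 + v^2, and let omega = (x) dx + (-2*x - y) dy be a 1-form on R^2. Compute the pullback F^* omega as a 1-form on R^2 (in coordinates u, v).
F^* omega = (4*u*(-2*u^2 - 5*v^2 - 4)) du + (4*v*(u^2 + 7*v^2 + 5)) dv

Using F^*(f dg) = (f ∘ F) d(g ∘ F), substitute each coordinate x_i by F_i(u, v) in f_i, and replace dx_i by d F_i = (∂F_i/∂u) du + (∂F_i/∂v) dv.
  For the x component: f_1(F) = -3*v^2 - 2; d F_1 = (0) du + (-6*v) dv
  For the y component: f_2(F) = 2*u^2 + 5*v^2 + 4; d F_2 = (-4*u) du + (2*v) dv
Combining and collecting du, dv coefficients:
  coeff of du: 4*u*(-2*u^2 - 5*v^2 - 4)
  coeff of dv: 4*v*(u^2 + 7*v^2 + 5)
F^* omega = (4*u*(-2*u^2 - 5*v^2 - 4)) du + (4*v*(u^2 + 7*v^2 + 5)) dv.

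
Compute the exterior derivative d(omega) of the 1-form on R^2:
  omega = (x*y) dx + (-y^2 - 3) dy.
d(omega) = (-x) dx ∧ dy

For a 1-form omega = sum_i f_i dx_i, the exterior derivative is
  d(omega) = sum_{i < j} (∂f_j/∂x_i - ∂f_i/∂x_j) dx_i ∧ dx_j.
  coefficient of dx ∧ dy: ∂f_2/∂x - ∂f_1/∂y = ∂(-y^2 - 3)/∂x - ∂(x*y)/∂y = -x
Assembling: d(omega) = (-x) dx ∧ dy.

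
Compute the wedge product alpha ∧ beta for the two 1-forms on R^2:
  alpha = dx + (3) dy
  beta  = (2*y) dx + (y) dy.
alpha ∧ beta = (-5*y) dx ∧ dy

Distribute the wedge, using dx_i ∧ dx_j = -dx_j ∧ dx_i and dx_i ∧ dx_i = 0. For each pair (i, j) with i < j, the coefficient of dx_i ∧ dx_j in alpha ∧ beta is (alpha_i * beta_j - alpha_j * beta_i). Collecting: alpha ∧ beta = (-5*y) dx ∧ dy.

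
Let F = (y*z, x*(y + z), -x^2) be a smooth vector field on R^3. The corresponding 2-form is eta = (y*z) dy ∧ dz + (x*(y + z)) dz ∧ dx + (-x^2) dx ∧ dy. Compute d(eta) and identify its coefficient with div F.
d(eta) = (x) dx ∧ dy ∧ dz; div F = x

For a 2-form in R^3 of the form above, applying d gives a 3-form with coefficient ∂P/∂x + ∂Q/∂y + ∂R/∂z:
  ∂P/∂x = 0
  ∂Q/∂y = x
  ∂R/∂z = 0
Sum = x, which is exactly div F.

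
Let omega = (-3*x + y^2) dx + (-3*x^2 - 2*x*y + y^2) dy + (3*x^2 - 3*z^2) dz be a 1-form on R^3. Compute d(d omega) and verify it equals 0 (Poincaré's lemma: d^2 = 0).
d(d omega) = 0

Step 1: d omega = sum_{i<j} (∂f_j/∂x_i - ∂f_i/∂x_j) dx_i ∧ dx_j:
  coeff of dx ∧ dy: -6*x - 4*y
  coeff of dx ∧ dz: 6*x
  coeff of dy ∧ dz: 0
Step 2: Apply d again to each 2-form coefficient. The only possible 3-form in R^3 is dx ∧ dy ∧ dz, with coefficient
  ∂(coeff of dy∧dz)/∂x - ∂(coeff of dx∧dz)/∂y + ∂(coeff of dx∧dy)/∂z
  = ∂/∂x (0) - ∂/∂y (6*x) + ∂/∂z (-6*x - 4*y).
Each of these terms simplifies to sums of mixed partials that cancel in pairs. The result is 0 (by equality of mixed partials for smooth functions — Schwarz / Clairaut).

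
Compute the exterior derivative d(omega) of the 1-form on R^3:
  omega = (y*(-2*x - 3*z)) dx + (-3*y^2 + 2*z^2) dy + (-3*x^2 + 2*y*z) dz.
d(omega) = (2*x + 3*z) dx ∧ dy + (-6*x + 3*y) dx ∧ dz + (-2*z) dy ∧ dz

For a 1-form omega = sum_i f_i dx_i, the exterior derivative is
  d(omega) = sum_{i < j} (∂f_j/∂x_i - ∂f_i/∂x_j) dx_i ∧ dx_j.
  coefficient of dx ∧ dy: ∂f_2/∂x - ∂f_1/∂y = ∂(-3*y^2 + 2*z^2)/∂x - ∂(y*(-2*x - 3*z))/∂y = 2*x + 3*z
  coefficient of dx ∧ dz: ∂f_3/∂x - ∂f_1/∂z = ∂(-3*x^2 + 2*y*z)/∂x - ∂(y*(-2*x - 3*z))/∂z = -6*x + 3*y
  coefficient of dy ∧ dz: ∂f_3/∂y - ∂f_2/∂z = ∂(-3*x^2 + 2*y*z)/∂y - ∂(-3*y^2 + 2*z^2)/∂z = -2*z
Assembling: d(omega) = (2*x + 3*z) dx ∧ dy + (-6*x + 3*y) dx ∧ dz + (-2*z) dy ∧ dz.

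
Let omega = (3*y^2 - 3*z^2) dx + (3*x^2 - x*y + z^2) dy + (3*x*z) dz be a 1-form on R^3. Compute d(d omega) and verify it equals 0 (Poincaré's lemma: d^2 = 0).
d(d omega) = 0

Step 1: d omega = sum_{i<j} (∂f_j/∂x_i - ∂f_i/∂x_j) dx_i ∧ dx_j:
  coeff of dx ∧ dy: 6*x - 7*y
  coeff of dx ∧ dz: 9*z
  coeff of dy ∧ dz: -2*z
Step 2: Apply d again to each 2-form coefficient. The only possible 3-form in R^3 is dx ∧ dy ∧ dz, with coefficient
  ∂(coeff of dy∧dz)/∂x - ∂(coeff of dx∧dz)/∂y + ∂(coeff of dx∧dy)/∂z
  = ∂/∂x (-2*z) - ∂/∂y (9*z) + ∂/∂z (6*x - 7*y).
Each of these terms simplifies to sums of mixed partials that cancel in pairs. The result is 0 (by equality of mixed partials for smooth functions — Schwarz / Clairaut).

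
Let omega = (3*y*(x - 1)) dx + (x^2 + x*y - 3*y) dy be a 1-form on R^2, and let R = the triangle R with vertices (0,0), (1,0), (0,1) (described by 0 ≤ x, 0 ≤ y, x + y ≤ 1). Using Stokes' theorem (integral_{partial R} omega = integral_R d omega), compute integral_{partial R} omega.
integral_(partial R) omega = 3/2

Stokes: integral_partial_R omega = integral_R d omega with d omega = (∂Q/∂x - ∂P/∂y) dx ∧ dy.
  ∂Q/∂x = 2*x + y
  ∂P/∂y = 3*x - 3
  integrand = ∂Q/∂x - ∂P/∂y = -x + y + 3.
Integrating over R: integral_0^1 integral_0^{1-x} (-x + y + 3) dy dx = 3/2.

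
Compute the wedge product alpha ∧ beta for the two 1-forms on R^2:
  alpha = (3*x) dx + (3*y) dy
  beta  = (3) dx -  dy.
alpha ∧ beta = (-3*x - 9*y) dx ∧ dy

Distribute the wedge, using dx_i ∧ dx_j = -dx_j ∧ dx_i and dx_i ∧ dx_i = 0. For each pair (i, j) with i < j, the coefficient of dx_i ∧ dx_j in alpha ∧ beta is (alpha_i * beta_j - alpha_j * beta_i). Collecting: alpha ∧ beta = (-3*x - 9*y) dx ∧ dy.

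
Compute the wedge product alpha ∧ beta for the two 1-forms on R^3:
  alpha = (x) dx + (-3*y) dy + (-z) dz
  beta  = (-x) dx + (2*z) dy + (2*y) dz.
alpha ∧ beta = (x*(-3*y + 2*z)) dx ∧ dy + (x*(2*y - z)) dx ∧ dz + (-6*y^2 + 2*z^2) dy ∧ dz

Distribute the wedge, using dx_i ∧ dx_j = -dx_j ∧ dx_i and dx_i ∧ dx_i = 0. For each pair (i, j) with i < j, the coefficient of dx_i ∧ dx_j in alpha ∧ beta is (alpha_i * beta_j - alpha_j * beta_i). Collecting: alpha ∧ beta = (x*(-3*y + 2*z)) dx ∧ dy + (x*(2*y - z)) dx ∧ dz + (-6*y^2 + 2*z^2) dy ∧ dz.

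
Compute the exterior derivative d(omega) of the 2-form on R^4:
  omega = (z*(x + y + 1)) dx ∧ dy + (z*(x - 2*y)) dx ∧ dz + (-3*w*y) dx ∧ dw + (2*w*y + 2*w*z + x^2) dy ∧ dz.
d(omega) = (3*x + y + 2*z + 1) dx ∧ dy ∧ dz + (3*w) dx ∧ dy ∧ dw + (2*y + 2*z) dy ∧ dz ∧ dw

For a 2-form omega = sum_{i<j} g_{ij} dx_i ∧ dx_j, the exterior derivative is
  d(omega) = sum_{i<j} d(g_{ij}) ∧ dx_i ∧ dx_j = sum_{i<j, k} (∂g_{ij}/∂x_k) dx_k ∧ dx_i ∧ dx_j.
Expand each term, using dx_k ∧ dx_i ∧ dx_j = sgn(permutation) dx_{(a)} ∧ dx_{(b)} ∧ dx_{(c)} with (a < b < c) sorted:
  d(z*(x + y + 1)) includes (∂/∂z)(z*(x + y + 1)) dz = (x + y + 1) dz, which multiplied by dx ∧ dy gives (x + y + 1) dx ∧ dy ∧ dz
  d(z*(x - 2*y)) includes (∂/∂y)(z*(x - 2*y)) dy = (-2*z) dy, which multiplied by dx ∧ dz gives (2*z) dx ∧ dy ∧ dz
  d(-3*w*y) includes (∂/∂y)(-3*w*y) dy = (-3*w) dy, which multiplied by dx ∧ dw gives (3*w) dx ∧ dy ∧ dw
  d(2*w*y + 2*w*z + x^2) includes (∂/∂x)(2*w*y + 2*w*z + x^2) dx = (2*x) dx, which multiplied by dy ∧ dz gives (2*x) dx ∧ dy ∧ dz
  d(2*w*y + 2*w*z + x^2) includes (∂/∂w)(2*w*y + 2*w*z + x^2) dw = (2*y + 2*z) dw, which multiplied by dy ∧ dz gives (2*y + 2*z) dy ∧ dz ∧ dw
Collecting like 3-forms: d(omega) = (3*x + y + 2*z + 1) dx ∧ dy ∧ dz + (3*w) dx ∧ dy ∧ dw + (2*y + 2*z) dy ∧ dz ∧ dw.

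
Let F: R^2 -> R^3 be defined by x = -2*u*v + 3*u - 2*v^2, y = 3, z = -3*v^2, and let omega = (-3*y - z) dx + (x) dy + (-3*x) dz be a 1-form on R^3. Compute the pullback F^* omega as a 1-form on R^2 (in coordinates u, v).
F^* omega = (-6*v^3 + 9*v^2 + 18*v - 27) du + (-42*u*v^2 + 54*u*v + 18*u - 48*v^3 + 36*v) dv

Using F^*(f dg) = (f ∘ F) d(g ∘ F), substitute each coordinate x_i by F_i(u, v) in f_i, and replace dx_i by d F_i = (∂F_i/∂u) du + (∂F_i/∂v) dv.
  For the x component: f_1(F) = 3*v^2 - 9; d F_1 = (3 - 2*v) du + (-2*u - 4*v) dv
  For the y component: f_2(F) = -2*u*v + 3*u - 2*v^2; d F_2 = (0) du + (0) dv
  For the z component: f_3(F) = 6*u*v - 9*u + 6*v^2; d F_3 = (0) du + (-6*v) dv
Combining and collecting du, dv coefficients:
  coeff of du: -6*v^3 + 9*v^2 + 18*v - 27
  coeff of dv: -42*u*v^2 + 54*u*v + 18*u - 48*v^3 + 36*v
F^* omega = (-6*v^3 + 9*v^2 + 18*v - 27) du + (-42*u*v^2 + 54*u*v + 18*u - 48*v^3 + 36*v) dv.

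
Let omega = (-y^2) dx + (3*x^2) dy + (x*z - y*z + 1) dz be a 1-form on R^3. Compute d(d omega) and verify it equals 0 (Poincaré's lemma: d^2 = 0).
d(d omega) = 0

Step 1: d omega = sum_{i<j} (∂f_j/∂x_i - ∂f_i/∂x_j) dx_i ∧ dx_j:
  coeff of dx ∧ dy: 6*x + 2*y
  coeff of dx ∧ dz: z
  coeff of dy ∧ dz: -z
Step 2: Apply d again to each 2-form coefficient. The only possible 3-form in R^3 is dx ∧ dy ∧ dz, with coefficient
  ∂(coeff of dy∧dz)/∂x - ∂(coeff of dx∧dz)/∂y + ∂(coeff of dx∧dy)/∂z
  = ∂/∂x (-z) - ∂/∂y (z) + ∂/∂z (6*x + 2*y).
Each of these terms simplifies to sums of mixed partials that cancel in pairs. The result is 0 (by equality of mixed partials for smooth functions — Schwarz / Clairaut).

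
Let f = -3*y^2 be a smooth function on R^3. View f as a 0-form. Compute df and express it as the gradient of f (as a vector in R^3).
df = (0) dx + (-6*y) dy + (0) dz; grad f = (0, -6*y, 0)

For a 0-form f, d f = (∂f/∂x) dx + (∂f/∂y) dy + (∂f/∂z) dz. The components of the vector representation are exactly the entries of grad f in Cartesian coordinates:
  ∂f/∂x = 0
  ∂f/∂y = -6*y
  ∂f/∂z = 0.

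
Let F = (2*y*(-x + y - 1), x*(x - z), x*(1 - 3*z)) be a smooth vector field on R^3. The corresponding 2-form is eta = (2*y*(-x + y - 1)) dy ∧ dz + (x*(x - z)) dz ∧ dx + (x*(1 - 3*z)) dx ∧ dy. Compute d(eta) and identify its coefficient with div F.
d(eta) = (-3*x - 2*y) dx ∧ dy ∧ dz; div F = -3*x - 2*y

For a 2-form in R^3 of the form above, applying d gives a 3-form with coefficient ∂P/∂x + ∂Q/∂y + ∂R/∂z:
  ∂P/∂x = -2*y
  ∂Q/∂y = 0
  ∂R/∂z = -3*x
Sum = -3*x - 2*y, which is exactly div F.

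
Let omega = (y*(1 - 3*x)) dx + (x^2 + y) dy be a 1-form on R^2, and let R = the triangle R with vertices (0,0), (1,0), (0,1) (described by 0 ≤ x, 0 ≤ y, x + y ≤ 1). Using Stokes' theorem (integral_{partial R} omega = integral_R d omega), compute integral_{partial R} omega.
integral_(partial R) omega = 1/3

Stokes: integral_partial_R omega = integral_R d omega with d omega = (∂Q/∂x - ∂P/∂y) dx ∧ dy.
  ∂Q/∂x = 2*x
  ∂P/∂y = 1 - 3*x
  integrand = ∂Q/∂x - ∂P/∂y = 5*x - 1.
Integrating over R: integral_0^1 integral_0^{1-x} (5*x - 1) dy dx = 1/3.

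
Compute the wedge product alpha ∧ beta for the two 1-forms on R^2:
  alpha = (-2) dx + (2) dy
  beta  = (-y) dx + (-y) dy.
alpha ∧ beta = (4*y) dx ∧ dy

Distribute the wedge, using dx_i ∧ dx_j = -dx_j ∧ dx_i and dx_i ∧ dx_i = 0. For each pair (i, j) with i < j, the coefficient of dx_i ∧ dx_j in alpha ∧ beta is (alpha_i * beta_j - alpha_j * beta_i). Collecting: alpha ∧ beta = (4*y) dx ∧ dy.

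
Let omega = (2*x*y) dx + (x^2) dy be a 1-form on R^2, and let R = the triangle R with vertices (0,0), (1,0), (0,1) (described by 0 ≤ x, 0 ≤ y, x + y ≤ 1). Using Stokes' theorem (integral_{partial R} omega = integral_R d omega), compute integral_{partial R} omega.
integral_(partial R) omega = 0

Stokes: integral_partial_R omega = integral_R d omega with d omega = (∂Q/∂x - ∂P/∂y) dx ∧ dy.
  ∂Q/∂x = 2*x
  ∂P/∂y = 2*x
  integrand = ∂Q/∂x - ∂P/∂y = 0.
Integrating over R: integral_0^1 integral_0^{1-x} (0) dy dx = 0.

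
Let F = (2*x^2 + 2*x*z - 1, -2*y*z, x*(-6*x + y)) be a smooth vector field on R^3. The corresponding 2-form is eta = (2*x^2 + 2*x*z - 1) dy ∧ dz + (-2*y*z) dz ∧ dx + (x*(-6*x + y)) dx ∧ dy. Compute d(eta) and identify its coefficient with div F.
d(eta) = (4*x) dx ∧ dy ∧ dz; div F = 4*x

For a 2-form in R^3 of the form above, applying d gives a 3-form with coefficient ∂P/∂x + ∂Q/∂y + ∂R/∂z:
  ∂P/∂x = 4*x + 2*z
  ∂Q/∂y = -2*z
  ∂R/∂z = 0
Sum = 4*x, which is exactly div F.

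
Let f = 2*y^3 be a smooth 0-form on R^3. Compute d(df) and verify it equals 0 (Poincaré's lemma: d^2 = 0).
d(df) = 0

Step 1: df = sum_i (∂f/∂x_i) dx_i = (0) dx + (6*y^2) dy + (0) dz.
Step 2: Apply d again. Using the 1-form formula, the coefficient of dx ∧ dy in d(df) is ∂^2 f/∂x ∂y - ∂^2 f/∂y ∂x = (0) - (0) = 0 (equality of mixed partials for smooth f).
Similarly for dx ∧ dz and dy ∧ dz — all coefficients vanish. So d(df) = 0.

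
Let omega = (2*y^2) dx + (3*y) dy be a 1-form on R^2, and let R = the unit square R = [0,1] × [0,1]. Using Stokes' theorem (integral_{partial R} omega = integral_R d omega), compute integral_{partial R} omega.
integral_(partial R) omega = -2

Stokes: integral_partial_R omega = integral_R d omega with d omega = (∂Q/∂x - ∂P/∂y) dx ∧ dy.
  ∂Q/∂x = 0
  ∂P/∂y = 4*y
  integrand = ∂Q/∂x - ∂P/∂y = -4*y.
Integrating over R: integral_0^1 integral_0^1 (-4*y) dx dy = -2.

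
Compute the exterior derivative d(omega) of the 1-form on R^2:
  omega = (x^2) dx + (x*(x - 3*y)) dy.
d(omega) = (2*x - 3*y) dx ∧ dy

For a 1-form omega = sum_i f_i dx_i, the exterior derivative is
  d(omega) = sum_{i < j} (∂f_j/∂x_i - ∂f_i/∂x_j) dx_i ∧ dx_j.
  coefficient of dx ∧ dy: ∂f_2/∂x - ∂f_1/∂y = ∂(x*(x - 3*y))/∂x - ∂(x^2)/∂y = 2*x - 3*y
Assembling: d(omega) = (2*x - 3*y) dx ∧ dy.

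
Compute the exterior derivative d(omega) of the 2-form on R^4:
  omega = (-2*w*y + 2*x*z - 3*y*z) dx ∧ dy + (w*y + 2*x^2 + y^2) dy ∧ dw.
d(omega) = (2*x - 3*y) dx ∧ dy ∧ dz + (4*x - 2*y) dx ∧ dy ∧ dw

For a 2-form omega = sum_{i<j} g_{ij} dx_i ∧ dx_j, the exterior derivative is
  d(omega) = sum_{i<j} d(g_{ij}) ∧ dx_i ∧ dx_j = sum_{i<j, k} (∂g_{ij}/∂x_k) dx_k ∧ dx_i ∧ dx_j.
Expand each term, using dx_k ∧ dx_i ∧ dx_j = sgn(permutation) dx_{(a)} ∧ dx_{(b)} ∧ dx_{(c)} with (a < b < c) sorted:
  d(-2*w*y + 2*x*z - 3*y*z) includes (∂/∂z)(-2*w*y + 2*x*z - 3*y*z) dz = (2*x - 3*y) dz, which multiplied by dx ∧ dy gives (2*x - 3*y) dx ∧ dy ∧ dz
  d(-2*w*y + 2*x*z - 3*y*z) includes (∂/∂w)(-2*w*y + 2*x*z - 3*y*z) dw = (-2*y) dw, which multiplied by dx ∧ dy gives (-2*y) dx ∧ dy ∧ dw
  d(w*y + 2*x^2 + y^2) includes (∂/∂x)(w*y + 2*x^2 + y^2) dx = (4*x) dx, which multiplied by dy ∧ dw gives (4*x) dx ∧ dy ∧ dw
Collecting like 3-forms: d(omega) = (2*x - 3*y) dx ∧ dy ∧ dz + (4*x - 2*y) dx ∧ dy ∧ dw.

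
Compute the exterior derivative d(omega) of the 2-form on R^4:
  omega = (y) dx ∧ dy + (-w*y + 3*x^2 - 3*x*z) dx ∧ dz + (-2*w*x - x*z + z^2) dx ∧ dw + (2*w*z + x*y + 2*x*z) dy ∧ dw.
d(omega) = (w) dx ∧ dy ∧ dz + (x - y - 2*z) dx ∧ dz ∧ dw + (y + 2*z) dx ∧ dy ∧ dw + (-2*w - 2*x) dy ∧ dz ∧ dw

For a 2-form omega = sum_{i<j} g_{ij} dx_i ∧ dx_j, the exterior derivative is
  d(omega) = sum_{i<j} d(g_{ij}) ∧ dx_i ∧ dx_j = sum_{i<j, k} (∂g_{ij}/∂x_k) dx_k ∧ dx_i ∧ dx_j.
Expand each term, using dx_k ∧ dx_i ∧ dx_j = sgn(permutation) dx_{(a)} ∧ dx_{(b)} ∧ dx_{(c)} with (a < b < c) sorted:
  d(-w*y + 3*x^2 - 3*x*z) includes (∂/∂y)(-w*y + 3*x^2 - 3*x*z) dy = (-w) dy, which multiplied by dx ∧ dz gives (w) dx ∧ dy ∧ dz
  d(-w*y + 3*x^2 - 3*x*z) includes (∂/∂w)(-w*y + 3*x^2 - 3*x*z) dw = (-y) dw, which multiplied by dx ∧ dz gives (-y) dx ∧ dz ∧ dw
  d(-2*w*x - x*z + z^2) includes (∂/∂z)(-2*w*x - x*z + z^2) dz = (-x + 2*z) dz, which multiplied by dx ∧ dw gives (x - 2*z) dx ∧ dz ∧ dw
  d(2*w*z + x*y + 2*x*z) includes (∂/∂x)(2*w*z + x*y + 2*x*z) dx = (y + 2*z) dx, which multiplied by dy ∧ dw gives (y + 2*z) dx ∧ dy ∧ dw
  d(2*w*z + x*y + 2*x*z) includes (∂/∂z)(2*w*z + x*y + 2*x*z) dz = (2*w + 2*x) dz, which multiplied by dy ∧ dw gives (-2*w - 2*x) dy ∧ dz ∧ dw
Collecting like 3-forms: d(omega) = (w) dx ∧ dy ∧ dz + (x - y - 2*z) dx ∧ dz ∧ dw + (y + 2*z) dx ∧ dy ∧ dw + (-2*w - 2*x) dy ∧ dz ∧ dw.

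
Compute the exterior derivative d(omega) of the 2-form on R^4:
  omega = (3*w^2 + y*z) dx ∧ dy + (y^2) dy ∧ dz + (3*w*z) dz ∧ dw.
d(omega) = (y) dx ∧ dy ∧ dz + (6*w) dx ∧ dy ∧ dw

For a 2-form omega = sum_{i<j} g_{ij} dx_i ∧ dx_j, the exterior derivative is
  d(omega) = sum_{i<j} d(g_{ij}) ∧ dx_i ∧ dx_j = sum_{i<j, k} (∂g_{ij}/∂x_k) dx_k ∧ dx_i ∧ dx_j.
Expand each term, using dx_k ∧ dx_i ∧ dx_j = sgn(permutation) dx_{(a)} ∧ dx_{(b)} ∧ dx_{(c)} with (a < b < c) sorted:
  d(3*w^2 + y*z) includes (∂/∂z)(3*w^2 + y*z) dz = (y) dz, which multiplied by dx ∧ dy gives (y) dx ∧ dy ∧ dz
  d(3*w^2 + y*z) includes (∂/∂w)(3*w^2 + y*z) dw = (6*w) dw, which multiplied by dx ∧ dy gives (6*w) dx ∧ dy ∧ dw
Collecting like 3-forms: d(omega) = (y) dx ∧ dy ∧ dz + (6*w) dx ∧ dy ∧ dw.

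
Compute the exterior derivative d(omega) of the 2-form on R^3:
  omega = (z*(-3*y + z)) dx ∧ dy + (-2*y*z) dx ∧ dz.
d(omega) = (-3*y + 4*z) dx ∧ dy ∧ dz

For a 2-form omega = sum_{i<j} g_{ij} dx_i ∧ dx_j, the exterior derivative is
  d(omega) = sum_{i<j} d(g_{ij}) ∧ dx_i ∧ dx_j = sum_{i<j, k} (∂g_{ij}/∂x_k) dx_k ∧ dx_i ∧ dx_j.
Expand each term, using dx_k ∧ dx_i ∧ dx_j = sgn(permutation) dx_{(a)} ∧ dx_{(b)} ∧ dx_{(c)} with (a < b < c) sorted:
  d(z*(-3*y + z)) includes (∂/∂z)(z*(-3*y + z)) dz = (-3*y + 2*z) dz, which multiplied by dx ∧ dy gives (-3*y + 2*z) dx ∧ dy ∧ dz
  d(-2*y*z) includes (∂/∂y)(-2*y*z) dy = (-2*z) dy, which multiplied by dx ∧ dz gives (2*z) dx ∧ dy ∧ dz
Collecting like 3-forms: d(omega) = (-3*y + 4*z) dx ∧ dy ∧ dz.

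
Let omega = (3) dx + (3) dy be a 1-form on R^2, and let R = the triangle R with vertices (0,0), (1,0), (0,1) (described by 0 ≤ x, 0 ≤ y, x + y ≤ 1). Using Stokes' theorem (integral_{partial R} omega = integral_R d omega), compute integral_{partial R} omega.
integral_(partial R) omega = 0

Stokes: integral_partial_R omega = integral_R d omega with d omega = (∂Q/∂x - ∂P/∂y) dx ∧ dy.
  ∂Q/∂x = 0
  ∂P/∂y = 0
  integrand = ∂Q/∂x - ∂P/∂y = 0.
Integrating over R: integral_0^1 integral_0^{1-x} (0) dy dx = 0.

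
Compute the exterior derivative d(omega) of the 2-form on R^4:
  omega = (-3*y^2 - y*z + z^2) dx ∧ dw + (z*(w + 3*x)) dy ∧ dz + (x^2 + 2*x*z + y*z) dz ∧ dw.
d(omega) = (6*y + z) dx ∧ dy ∧ dw + (2*x + y) dx ∧ dz ∧ dw + (3*z) dx ∧ dy ∧ dz + (2*z) dy ∧ dz ∧ dw

For a 2-form omega = sum_{i<j} g_{ij} dx_i ∧ dx_j, the exterior derivative is
  d(omega) = sum_{i<j} d(g_{ij}) ∧ dx_i ∧ dx_j = sum_{i<j, k} (∂g_{ij}/∂x_k) dx_k ∧ dx_i ∧ dx_j.
Expand each term, using dx_k ∧ dx_i ∧ dx_j = sgn(permutation) dx_{(a)} ∧ dx_{(b)} ∧ dx_{(c)} with (a < b < c) sorted:
  d(-3*y^2 - y*z + z^2) includes (∂/∂y)(-3*y^2 - y*z + z^2) dy = (-6*y - z) dy, which multiplied by dx ∧ dw gives (6*y + z) dx ∧ dy ∧ dw
  d(-3*y^2 - y*z + z^2) includes (∂/∂z)(-3*y^2 - y*z + z^2) dz = (-y + 2*z) dz, which multiplied by dx ∧ dw gives (y - 2*z) dx ∧ dz ∧ dw
  d(z*(w + 3*x)) includes (∂/∂x)(z*(w + 3*x)) dx = (3*z) dx, which multiplied by dy ∧ dz gives (3*z) dx ∧ dy ∧ dz
  d(z*(w + 3*x)) includes (∂/∂w)(z*(w + 3*x)) dw = (z) dw, which multiplied by dy ∧ dz gives (z) dy ∧ dz ∧ dw
  d(x^2 + 2*x*z + y*z) includes (∂/∂x)(x^2 + 2*x*z + y*z) dx = (2*x + 2*z) dx, which multiplied by dz ∧ dw gives (2*x + 2*z) dx ∧ dz ∧ dw
  d(x^2 + 2*x*z + y*z) includes (∂/∂y)(x^2 + 2*x*z + y*z) dy = (z) dy, which multiplied by dz ∧ dw gives (z) dy ∧ dz ∧ dw
Collecting like 3-forms: d(omega) = (6*y + z) dx ∧ dy ∧ dw + (2*x + y) dx ∧ dz ∧ dw + (3*z) dx ∧ dy ∧ dz + (2*z) dy ∧ dz ∧ dw.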